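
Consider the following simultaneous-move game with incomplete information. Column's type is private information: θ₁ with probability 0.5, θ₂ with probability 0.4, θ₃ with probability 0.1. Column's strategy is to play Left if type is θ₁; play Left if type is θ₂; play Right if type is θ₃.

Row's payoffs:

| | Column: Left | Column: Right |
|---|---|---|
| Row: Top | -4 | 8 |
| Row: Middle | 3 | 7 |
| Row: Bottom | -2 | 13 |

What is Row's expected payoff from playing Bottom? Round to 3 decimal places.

-0.500

E[Bottom] = 0.5·(-2) + 0.4·(-2) + 0.1·13 = (-1) + (-0.8) + 1.3 = -0.5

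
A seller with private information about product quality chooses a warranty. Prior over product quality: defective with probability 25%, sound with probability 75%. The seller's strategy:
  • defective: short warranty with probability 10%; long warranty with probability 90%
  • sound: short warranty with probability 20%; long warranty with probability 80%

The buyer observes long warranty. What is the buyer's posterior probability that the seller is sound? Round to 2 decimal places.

Apply Bayes' rule using the sender's strategy as the likelihood.
P(long warranty) = 0.25·0.9 + 0.75·0.8 = 0.825
P(sound | long warranty) = (0.75·0.8) / 0.825 = 0.6 / 0.825 = 0.727273

0.73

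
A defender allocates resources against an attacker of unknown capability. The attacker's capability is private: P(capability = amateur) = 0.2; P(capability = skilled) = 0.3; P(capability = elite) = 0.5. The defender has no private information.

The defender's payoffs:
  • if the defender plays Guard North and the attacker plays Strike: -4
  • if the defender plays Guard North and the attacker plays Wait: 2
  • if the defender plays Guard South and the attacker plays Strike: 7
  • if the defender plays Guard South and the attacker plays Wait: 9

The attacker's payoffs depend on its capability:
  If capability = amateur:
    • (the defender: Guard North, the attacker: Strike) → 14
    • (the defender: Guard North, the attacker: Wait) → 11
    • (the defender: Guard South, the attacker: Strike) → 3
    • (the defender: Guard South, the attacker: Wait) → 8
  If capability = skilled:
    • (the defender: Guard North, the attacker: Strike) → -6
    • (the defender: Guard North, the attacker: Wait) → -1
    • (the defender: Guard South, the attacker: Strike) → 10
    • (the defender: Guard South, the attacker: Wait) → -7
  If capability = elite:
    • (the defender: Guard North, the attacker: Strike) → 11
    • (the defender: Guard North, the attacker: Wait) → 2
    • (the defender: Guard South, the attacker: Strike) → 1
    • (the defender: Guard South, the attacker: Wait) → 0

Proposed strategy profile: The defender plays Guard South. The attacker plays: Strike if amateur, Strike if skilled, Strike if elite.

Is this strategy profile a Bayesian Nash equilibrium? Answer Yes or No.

The defender plays Guard South: E[Guard South] = 0.2·(7) + 0.3·(7) + 0.5·(7) = 7; E[Guard North] = -4. Best-responding. ✓
The attacker (capability amateur), facing Guard South: Strike gives 3, Wait gives 8. Proposed Strike is not best — profitable deviation exists. ✗
The attacker (capability skilled), facing Guard South: Strike gives 10, Wait gives -7. Proposed Strike is best. ✓
The attacker (capability elite), facing Guard South: Strike gives 1, Wait gives 0. Proposed Strike is best. ✓

No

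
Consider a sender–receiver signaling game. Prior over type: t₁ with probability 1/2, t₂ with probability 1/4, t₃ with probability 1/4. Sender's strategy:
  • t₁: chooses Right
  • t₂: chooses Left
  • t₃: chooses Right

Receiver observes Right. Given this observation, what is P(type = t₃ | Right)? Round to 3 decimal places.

0.333

P(Right) = (1/2)·1 + (1/4)·0 + (1/4)·1 = 3/4
P(t₃ | Right) = ((1/4)·1) / (3/4) = (1/4) / (3/4) = 1/3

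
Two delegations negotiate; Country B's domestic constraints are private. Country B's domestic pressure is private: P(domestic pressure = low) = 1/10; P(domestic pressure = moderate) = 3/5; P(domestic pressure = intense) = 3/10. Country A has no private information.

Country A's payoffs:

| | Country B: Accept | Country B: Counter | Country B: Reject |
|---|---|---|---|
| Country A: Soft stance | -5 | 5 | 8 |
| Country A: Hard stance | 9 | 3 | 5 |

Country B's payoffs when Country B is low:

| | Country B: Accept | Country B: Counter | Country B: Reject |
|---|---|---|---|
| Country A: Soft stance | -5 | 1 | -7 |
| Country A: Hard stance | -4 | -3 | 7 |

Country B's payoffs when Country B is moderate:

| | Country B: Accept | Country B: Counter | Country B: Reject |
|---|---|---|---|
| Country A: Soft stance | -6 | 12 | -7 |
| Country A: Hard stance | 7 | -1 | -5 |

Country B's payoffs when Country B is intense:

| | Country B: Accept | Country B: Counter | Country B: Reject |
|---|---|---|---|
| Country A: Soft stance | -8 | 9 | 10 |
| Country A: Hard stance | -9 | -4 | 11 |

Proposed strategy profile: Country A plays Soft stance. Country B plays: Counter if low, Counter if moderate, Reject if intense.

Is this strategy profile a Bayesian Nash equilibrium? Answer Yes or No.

Country A plays Soft stance: E[Soft stance] = 1/10·(5) + 3/5·(5) + 3/10·(8) = 59/10; E[Hard stance] = 18/5. Best-responding. ✓
Country B (domestic pressure low), facing Soft stance: Accept gives -5, Counter gives 1, Reject gives -7. Proposed Counter is best. ✓
Country B (domestic pressure moderate), facing Soft stance: Accept gives -6, Counter gives 12, Reject gives -7. Proposed Counter is best. ✓
Country B (domestic pressure intense), facing Soft stance: Accept gives -8, Counter gives 9, Reject gives 10. Proposed Reject is best. ✓

Yes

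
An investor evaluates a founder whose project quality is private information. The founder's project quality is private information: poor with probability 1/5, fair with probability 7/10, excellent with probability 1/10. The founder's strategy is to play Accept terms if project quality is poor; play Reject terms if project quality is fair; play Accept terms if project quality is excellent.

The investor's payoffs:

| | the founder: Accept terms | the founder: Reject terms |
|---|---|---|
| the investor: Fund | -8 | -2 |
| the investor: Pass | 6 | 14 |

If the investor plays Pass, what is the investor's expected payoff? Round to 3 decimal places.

E[Pass] = 1/5·6 + 7/10·14 + 1/10·6 = 6/5 + 49/5 + 3/5 = 58/5

11.600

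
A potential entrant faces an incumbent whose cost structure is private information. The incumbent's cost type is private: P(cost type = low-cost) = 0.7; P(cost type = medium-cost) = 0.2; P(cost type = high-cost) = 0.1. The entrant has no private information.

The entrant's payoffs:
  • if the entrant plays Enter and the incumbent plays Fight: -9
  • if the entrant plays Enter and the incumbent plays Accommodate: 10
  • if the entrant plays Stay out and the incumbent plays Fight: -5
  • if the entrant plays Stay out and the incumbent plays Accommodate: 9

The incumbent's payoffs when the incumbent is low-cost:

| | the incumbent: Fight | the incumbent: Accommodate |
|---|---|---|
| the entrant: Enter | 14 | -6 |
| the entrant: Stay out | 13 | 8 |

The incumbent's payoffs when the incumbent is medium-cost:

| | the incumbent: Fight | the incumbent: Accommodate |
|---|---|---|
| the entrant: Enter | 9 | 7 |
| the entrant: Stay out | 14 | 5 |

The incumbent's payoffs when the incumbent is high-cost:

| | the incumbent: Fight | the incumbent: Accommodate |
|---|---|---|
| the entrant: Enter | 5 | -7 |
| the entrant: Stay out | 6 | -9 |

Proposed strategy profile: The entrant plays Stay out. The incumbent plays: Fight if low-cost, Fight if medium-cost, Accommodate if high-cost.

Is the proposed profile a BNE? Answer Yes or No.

No

The entrant plays Stay out: E[Stay out] = 0.7·(-5) + 0.2·(-5) + 0.1·(9) = -3.6; E[Enter] = -7.1. Best-responding. ✓
The incumbent (cost type low-cost), facing Stay out: Fight gives 13, Accommodate gives 8. Proposed Fight is best. ✓
The incumbent (cost type medium-cost), facing Stay out: Fight gives 14, Accommodate gives 5. Proposed Fight is best. ✓
The incumbent (cost type high-cost), facing Stay out: Fight gives 6, Accommodate gives -9. Proposed Accommodate is not best — profitable deviation exists. ✗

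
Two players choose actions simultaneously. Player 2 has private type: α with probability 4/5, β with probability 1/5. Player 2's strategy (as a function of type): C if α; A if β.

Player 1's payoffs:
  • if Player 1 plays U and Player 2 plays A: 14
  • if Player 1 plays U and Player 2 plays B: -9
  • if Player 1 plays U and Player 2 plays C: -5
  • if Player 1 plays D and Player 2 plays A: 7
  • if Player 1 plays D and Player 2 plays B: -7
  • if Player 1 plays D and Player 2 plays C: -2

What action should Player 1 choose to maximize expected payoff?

D

E[U] = 4/5·(-5) + 1/5·(14) = -6/5
E[D] = 4/5·(-2) + 1/5·(7) = -1/5
Best response: D (-1/5 is the largest).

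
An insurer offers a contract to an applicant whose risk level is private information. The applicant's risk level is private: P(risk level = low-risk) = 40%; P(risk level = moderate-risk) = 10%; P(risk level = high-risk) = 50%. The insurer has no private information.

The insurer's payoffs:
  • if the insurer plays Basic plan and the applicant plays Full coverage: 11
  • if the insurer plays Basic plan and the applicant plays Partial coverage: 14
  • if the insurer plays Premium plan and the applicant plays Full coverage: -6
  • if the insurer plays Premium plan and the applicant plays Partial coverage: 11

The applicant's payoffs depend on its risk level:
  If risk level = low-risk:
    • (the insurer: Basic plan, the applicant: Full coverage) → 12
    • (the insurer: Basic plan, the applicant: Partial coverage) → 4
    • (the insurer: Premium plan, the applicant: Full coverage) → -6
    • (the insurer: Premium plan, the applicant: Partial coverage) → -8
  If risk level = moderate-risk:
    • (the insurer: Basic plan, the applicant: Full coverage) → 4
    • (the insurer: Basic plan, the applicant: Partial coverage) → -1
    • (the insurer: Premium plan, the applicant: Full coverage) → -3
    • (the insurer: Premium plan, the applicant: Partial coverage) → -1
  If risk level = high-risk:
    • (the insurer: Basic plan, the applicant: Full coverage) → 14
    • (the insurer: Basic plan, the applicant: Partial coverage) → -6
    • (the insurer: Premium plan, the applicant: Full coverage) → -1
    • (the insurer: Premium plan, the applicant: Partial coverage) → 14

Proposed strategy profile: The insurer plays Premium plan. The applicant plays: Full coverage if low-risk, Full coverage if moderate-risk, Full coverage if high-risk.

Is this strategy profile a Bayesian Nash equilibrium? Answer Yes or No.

The insurer plays Premium plan: E[Premium plan] = 0.4·(-6) + 0.1·(-6) + 0.5·(-6) = -6; E[Basic plan] = 11. Not best-responding. ✗
The applicant (risk level low-risk), facing Premium plan: Full coverage gives -6, Partial coverage gives -8. Proposed Full coverage is best. ✓
The applicant (risk level moderate-risk), facing Premium plan: Full coverage gives -3, Partial coverage gives -1. Proposed Full coverage is not best — profitable deviation exists. ✗
The applicant (risk level high-risk), facing Premium plan: Full coverage gives -1, Partial coverage gives 14. Proposed Full coverage is not best — profitable deviation exists. ✗

No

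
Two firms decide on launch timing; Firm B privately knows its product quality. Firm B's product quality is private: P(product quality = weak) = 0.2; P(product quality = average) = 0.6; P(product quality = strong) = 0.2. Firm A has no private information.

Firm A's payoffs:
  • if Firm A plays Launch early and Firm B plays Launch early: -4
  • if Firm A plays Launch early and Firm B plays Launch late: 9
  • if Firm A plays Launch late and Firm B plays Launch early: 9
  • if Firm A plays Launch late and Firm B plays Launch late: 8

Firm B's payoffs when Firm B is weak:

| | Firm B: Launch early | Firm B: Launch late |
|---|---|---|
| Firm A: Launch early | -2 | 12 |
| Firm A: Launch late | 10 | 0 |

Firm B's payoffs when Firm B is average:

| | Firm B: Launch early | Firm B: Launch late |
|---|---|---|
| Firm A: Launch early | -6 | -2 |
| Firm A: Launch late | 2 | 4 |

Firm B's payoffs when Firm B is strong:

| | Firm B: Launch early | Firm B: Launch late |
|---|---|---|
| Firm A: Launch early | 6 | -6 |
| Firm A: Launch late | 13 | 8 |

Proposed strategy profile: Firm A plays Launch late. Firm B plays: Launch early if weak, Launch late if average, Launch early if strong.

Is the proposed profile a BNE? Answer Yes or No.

Firm A plays Launch late: E[Launch late] = 0.2·(9) + 0.6·(8) + 0.2·(9) = 8.4; E[Launch early] = 3.8. Best-responding. ✓
Firm B (product quality weak), facing Launch late: Launch early gives 10, Launch late gives 0. Proposed Launch early is best. ✓
Firm B (product quality average), facing Launch late: Launch early gives 2, Launch late gives 4. Proposed Launch late is best. ✓
Firm B (product quality strong), facing Launch late: Launch early gives 13, Launch late gives 8. Proposed Launch early is best. ✓

Yes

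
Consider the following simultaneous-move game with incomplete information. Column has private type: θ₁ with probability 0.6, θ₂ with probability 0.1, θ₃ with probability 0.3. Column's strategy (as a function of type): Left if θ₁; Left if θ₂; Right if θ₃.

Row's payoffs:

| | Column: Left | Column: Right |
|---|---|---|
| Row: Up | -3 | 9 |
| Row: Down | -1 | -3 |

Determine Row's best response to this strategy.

Compute Row's expected payoff for each action, taking the expectation over Column's type.
E[Up] = 0.6·(-3) + 0.1·(-3) + 0.3·(9) = 0.6
E[Down] = 0.6·(-1) + 0.1·(-1) + 0.3·(-3) = -1.6
Best response: Up (0.6 is the largest).

Up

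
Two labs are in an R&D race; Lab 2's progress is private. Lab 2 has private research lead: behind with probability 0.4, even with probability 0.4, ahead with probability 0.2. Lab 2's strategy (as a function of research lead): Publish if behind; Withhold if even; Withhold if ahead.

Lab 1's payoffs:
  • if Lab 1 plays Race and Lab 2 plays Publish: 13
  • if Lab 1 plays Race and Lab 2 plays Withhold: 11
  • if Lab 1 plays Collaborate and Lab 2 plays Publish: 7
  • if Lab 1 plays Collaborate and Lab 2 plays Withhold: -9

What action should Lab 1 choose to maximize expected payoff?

Compute Lab 1's expected payoff for each action, taking the expectation over Lab 2's type.
E[Race] = 0.4·(13) + 0.4·(11) + 0.2·(11) = 11.8
E[Collaborate] = 0.4·(7) + 0.4·(-9) + 0.2·(-9) = -2.6
Best response: Race (11.8 is the largest).

Race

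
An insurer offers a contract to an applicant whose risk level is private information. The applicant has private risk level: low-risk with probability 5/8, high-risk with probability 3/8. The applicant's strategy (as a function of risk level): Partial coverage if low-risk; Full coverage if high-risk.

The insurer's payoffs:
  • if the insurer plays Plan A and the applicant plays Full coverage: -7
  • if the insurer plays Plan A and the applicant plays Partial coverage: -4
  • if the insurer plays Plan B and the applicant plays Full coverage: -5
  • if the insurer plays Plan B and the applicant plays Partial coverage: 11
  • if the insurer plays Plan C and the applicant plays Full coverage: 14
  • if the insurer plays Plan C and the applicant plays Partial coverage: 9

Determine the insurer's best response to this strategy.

Plan C

E[Plan A] = 5/8·(-4) + 3/8·(-7) = -41/8
E[Plan B] = 5/8·(11) + 3/8·(-5) = 5
E[Plan C] = 5/8·(9) + 3/8·(14) = 87/8
Best response: Plan C (87/8 is the largest).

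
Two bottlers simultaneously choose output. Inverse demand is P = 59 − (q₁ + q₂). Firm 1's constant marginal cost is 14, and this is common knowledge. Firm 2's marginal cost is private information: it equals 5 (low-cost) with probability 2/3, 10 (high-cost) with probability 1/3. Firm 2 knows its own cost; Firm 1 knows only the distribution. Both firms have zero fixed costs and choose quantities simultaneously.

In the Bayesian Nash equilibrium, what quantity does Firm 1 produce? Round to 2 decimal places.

12.56

Type-c best response for Firm 2: q₂(c) = (59 − c)/2 − q₁/2.
Firm 1 maximizes expected profit; its first-order condition is 59 − 2q₁ − E[q₂] − 14 = 0.
Substituting E[q₂] and solving: E[c₂] = 6.66667, so q₁ = (59 − 2·14 + 6.66667)/3 = 12.5556.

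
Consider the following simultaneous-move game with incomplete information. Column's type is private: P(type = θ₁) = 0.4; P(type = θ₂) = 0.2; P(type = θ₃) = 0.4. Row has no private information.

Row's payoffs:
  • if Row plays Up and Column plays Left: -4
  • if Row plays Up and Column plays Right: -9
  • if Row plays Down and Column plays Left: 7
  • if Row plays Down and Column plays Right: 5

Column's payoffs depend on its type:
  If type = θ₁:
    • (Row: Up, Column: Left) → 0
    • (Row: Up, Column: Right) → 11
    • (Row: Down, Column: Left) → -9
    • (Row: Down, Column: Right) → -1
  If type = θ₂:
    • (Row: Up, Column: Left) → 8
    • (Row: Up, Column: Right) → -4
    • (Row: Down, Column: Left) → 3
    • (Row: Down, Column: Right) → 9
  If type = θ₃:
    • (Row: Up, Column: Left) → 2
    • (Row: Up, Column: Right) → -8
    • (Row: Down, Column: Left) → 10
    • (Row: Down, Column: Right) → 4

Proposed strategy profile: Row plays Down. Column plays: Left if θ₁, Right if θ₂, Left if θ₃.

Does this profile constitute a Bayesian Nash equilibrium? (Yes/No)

No

Row plays Down: E[Down] = 0.4·(7) + 0.2·(5) + 0.4·(7) = 6.6; E[Up] = -5. Best-responding. ✓
Column (type θ₁), facing Down: Left gives -9, Right gives -1. Proposed Left is not best — profitable deviation exists. ✗
Column (type θ₂), facing Down: Left gives 3, Right gives 9. Proposed Right is best. ✓
Column (type θ₃), facing Down: Left gives 10, Right gives 4. Proposed Left is best. ✓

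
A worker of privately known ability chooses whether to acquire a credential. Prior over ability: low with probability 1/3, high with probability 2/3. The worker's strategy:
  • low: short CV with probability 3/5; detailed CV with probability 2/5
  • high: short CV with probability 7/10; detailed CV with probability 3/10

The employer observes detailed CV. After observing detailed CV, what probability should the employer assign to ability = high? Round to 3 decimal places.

0.600

P(detailed CV) = (1/3)·(2/5) + (2/3)·(3/10) = 1/3
P(high | detailed CV) = ((2/3)·(3/10)) / (1/3) = (1/5) / (1/3) = 3/5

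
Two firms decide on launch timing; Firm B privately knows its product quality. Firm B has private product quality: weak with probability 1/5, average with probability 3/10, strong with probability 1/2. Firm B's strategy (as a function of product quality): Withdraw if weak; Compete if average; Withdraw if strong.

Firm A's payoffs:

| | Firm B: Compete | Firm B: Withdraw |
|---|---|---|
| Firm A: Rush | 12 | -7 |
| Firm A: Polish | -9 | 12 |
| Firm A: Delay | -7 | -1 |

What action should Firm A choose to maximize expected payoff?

Compute Firm A's expected payoff for each action, taking the expectation over Firm B's type.
E[Rush] = 1/5·(-7) + 3/10·(12) + 1/2·(-7) = -13/10
E[Polish] = 1/5·(12) + 3/10·(-9) + 1/2·(12) = 57/10
E[Delay] = 1/5·(-1) + 3/10·(-7) + 1/2·(-1) = -14/5
Best response: Polish (57/10 is the largest).

Polish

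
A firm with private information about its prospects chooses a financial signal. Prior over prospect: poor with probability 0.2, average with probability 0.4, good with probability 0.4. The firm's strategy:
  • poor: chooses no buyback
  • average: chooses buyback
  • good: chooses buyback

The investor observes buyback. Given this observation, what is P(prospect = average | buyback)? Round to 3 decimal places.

0.500

Apply Bayes' rule using the sender's strategy as the likelihood.
P(buyback) = 0.2·0 + 0.4·1 + 0.4·1 = 0.8
P(average | buyback) = (0.4·1) / 0.8 = 0.4 / 0.8 = 0.5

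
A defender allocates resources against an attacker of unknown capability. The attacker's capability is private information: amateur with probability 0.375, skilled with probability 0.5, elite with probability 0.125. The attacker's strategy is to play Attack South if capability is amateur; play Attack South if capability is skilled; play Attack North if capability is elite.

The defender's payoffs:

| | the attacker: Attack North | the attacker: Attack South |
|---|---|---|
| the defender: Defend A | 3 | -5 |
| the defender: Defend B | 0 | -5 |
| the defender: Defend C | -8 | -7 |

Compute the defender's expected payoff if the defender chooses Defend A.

Take the expectation over the attacker's capability, weighting each type's action by its prior probability.
E[Defend A] = 0.375·(-5) + 0.5·(-5) + 0.125·3 = (-1.875) + (-2.5) + 0.375 = -4

-4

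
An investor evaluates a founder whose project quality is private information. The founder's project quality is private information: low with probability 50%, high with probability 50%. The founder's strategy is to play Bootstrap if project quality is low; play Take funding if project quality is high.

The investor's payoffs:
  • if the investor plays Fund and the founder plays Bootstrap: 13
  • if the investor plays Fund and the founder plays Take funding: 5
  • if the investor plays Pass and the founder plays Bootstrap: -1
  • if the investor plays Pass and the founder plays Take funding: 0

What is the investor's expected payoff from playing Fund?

9

Take the expectation over the founder's project quality, weighting each type's action by its prior probability.
E[Fund] = 0.5·13 + 0.5·5 = 6.5 + 2.5 = 9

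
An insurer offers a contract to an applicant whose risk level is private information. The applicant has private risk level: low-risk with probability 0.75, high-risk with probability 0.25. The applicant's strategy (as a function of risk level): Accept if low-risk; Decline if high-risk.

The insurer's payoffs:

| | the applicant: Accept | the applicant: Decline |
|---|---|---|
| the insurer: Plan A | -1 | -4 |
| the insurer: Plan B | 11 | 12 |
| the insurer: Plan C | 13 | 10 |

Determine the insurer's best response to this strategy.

Plan C

Compute the insurer's expected payoff for each action, taking the expectation over the applicant's type.
E[Plan A] = 0.75·(-1) + 0.25·(-4) = -1.75
E[Plan B] = 0.75·(11) + 0.25·(12) = 11.25
E[Plan C] = 0.75·(13) + 0.25·(10) = 12.25
Best response: Plan C (12.25 is the largest).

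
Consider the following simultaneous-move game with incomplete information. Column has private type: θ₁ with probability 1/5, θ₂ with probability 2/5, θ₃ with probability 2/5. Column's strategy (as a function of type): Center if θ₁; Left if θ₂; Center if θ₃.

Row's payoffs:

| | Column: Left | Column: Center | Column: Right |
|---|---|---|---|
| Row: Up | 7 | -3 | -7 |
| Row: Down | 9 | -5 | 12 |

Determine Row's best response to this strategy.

E[Up] = 1/5·(-3) + 2/5·(7) + 2/5·(-3) = 1
E[Down] = 1/5·(-5) + 2/5·(9) + 2/5·(-5) = 3/5
Best response: Up (1 is the largest).

Up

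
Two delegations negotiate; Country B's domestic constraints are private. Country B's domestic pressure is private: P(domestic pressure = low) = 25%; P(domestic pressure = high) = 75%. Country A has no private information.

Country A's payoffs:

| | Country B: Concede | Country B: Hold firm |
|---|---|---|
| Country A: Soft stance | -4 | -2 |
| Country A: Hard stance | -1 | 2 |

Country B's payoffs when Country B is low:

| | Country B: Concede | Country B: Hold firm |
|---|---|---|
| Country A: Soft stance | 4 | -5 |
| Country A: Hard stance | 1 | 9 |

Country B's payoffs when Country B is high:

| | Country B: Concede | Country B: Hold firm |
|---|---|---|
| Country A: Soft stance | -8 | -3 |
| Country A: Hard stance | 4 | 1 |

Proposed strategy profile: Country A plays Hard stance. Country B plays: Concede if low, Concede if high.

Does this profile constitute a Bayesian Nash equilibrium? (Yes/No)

Country A plays Hard stance: E[Hard stance] = 0.25·(-1) + 0.75·(-1) = -1; E[Soft stance] = -4. Best-responding. ✓
Country B (domestic pressure low), facing Hard stance: Concede gives 1, Hold firm gives 9. Proposed Concede is not best — profitable deviation exists. ✗
Country B (domestic pressure high), facing Hard stance: Concede gives 4, Hold firm gives 1. Proposed Concede is best. ✓

No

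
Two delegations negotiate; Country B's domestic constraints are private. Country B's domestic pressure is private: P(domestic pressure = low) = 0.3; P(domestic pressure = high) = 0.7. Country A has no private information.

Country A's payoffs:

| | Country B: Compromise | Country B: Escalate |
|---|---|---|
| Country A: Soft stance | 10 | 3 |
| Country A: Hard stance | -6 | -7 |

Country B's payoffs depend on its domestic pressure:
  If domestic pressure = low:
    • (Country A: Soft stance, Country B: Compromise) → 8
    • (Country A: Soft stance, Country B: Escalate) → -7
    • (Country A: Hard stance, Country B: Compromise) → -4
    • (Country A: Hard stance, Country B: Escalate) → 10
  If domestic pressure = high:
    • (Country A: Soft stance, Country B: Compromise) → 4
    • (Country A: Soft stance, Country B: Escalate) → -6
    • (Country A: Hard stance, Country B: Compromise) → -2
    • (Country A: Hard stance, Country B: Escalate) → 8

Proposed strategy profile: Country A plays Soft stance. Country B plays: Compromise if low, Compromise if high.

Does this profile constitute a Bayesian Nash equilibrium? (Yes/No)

Country A plays Soft stance: E[Soft stance] = 0.3·(10) + 0.7·(10) = 10; E[Hard stance] = -6. Best-responding. ✓
Country B (domestic pressure low), facing Soft stance: Compromise gives 8, Escalate gives -7. Proposed Compromise is best. ✓
Country B (domestic pressure high), facing Soft stance: Compromise gives 4, Escalate gives -6. Proposed Compromise is best. ✓

Yes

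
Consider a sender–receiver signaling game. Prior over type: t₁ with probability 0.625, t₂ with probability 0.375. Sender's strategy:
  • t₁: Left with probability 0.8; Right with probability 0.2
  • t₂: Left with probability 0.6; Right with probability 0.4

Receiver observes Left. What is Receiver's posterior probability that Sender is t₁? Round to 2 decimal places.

Apply Bayes' rule using the sender's strategy as the likelihood.
P(Left) = 0.625·0.8 + 0.375·0.6 = 0.725
P(t₁ | Left) = (0.625·0.8) / 0.725 = 0.5 / 0.725 = 0.689655

0.69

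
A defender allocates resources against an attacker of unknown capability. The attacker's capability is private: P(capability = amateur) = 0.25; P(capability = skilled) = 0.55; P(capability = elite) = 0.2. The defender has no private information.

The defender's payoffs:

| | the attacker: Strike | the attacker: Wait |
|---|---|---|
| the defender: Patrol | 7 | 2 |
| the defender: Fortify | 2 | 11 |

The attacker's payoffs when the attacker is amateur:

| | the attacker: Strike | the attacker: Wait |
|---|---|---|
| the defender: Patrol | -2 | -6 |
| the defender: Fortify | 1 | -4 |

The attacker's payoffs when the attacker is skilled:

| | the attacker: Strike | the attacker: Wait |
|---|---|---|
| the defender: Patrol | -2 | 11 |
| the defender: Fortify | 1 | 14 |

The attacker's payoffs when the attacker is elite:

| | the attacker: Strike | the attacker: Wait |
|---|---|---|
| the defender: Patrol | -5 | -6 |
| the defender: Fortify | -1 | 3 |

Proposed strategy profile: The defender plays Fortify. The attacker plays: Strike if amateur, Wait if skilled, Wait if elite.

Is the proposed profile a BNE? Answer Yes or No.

Yes

The defender plays Fortify: E[Fortify] = 0.25·(2) + 0.55·(11) + 0.2·(11) = 8.75; E[Patrol] = 3.25. Best-responding. ✓
The attacker (capability amateur), facing Fortify: Strike gives 1, Wait gives -4. Proposed Strike is best. ✓
The attacker (capability skilled), facing Fortify: Strike gives 1, Wait gives 14. Proposed Wait is best. ✓
The attacker (capability elite), facing Fortify: Strike gives -1, Wait gives 3. Proposed Wait is best. ✓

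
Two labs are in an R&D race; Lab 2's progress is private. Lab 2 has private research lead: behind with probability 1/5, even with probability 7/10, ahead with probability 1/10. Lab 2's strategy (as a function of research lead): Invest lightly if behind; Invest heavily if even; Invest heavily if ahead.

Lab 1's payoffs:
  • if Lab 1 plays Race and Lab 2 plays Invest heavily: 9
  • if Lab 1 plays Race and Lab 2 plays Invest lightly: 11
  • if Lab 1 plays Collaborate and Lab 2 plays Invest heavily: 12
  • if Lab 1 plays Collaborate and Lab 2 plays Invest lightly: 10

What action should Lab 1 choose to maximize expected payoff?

Compute Lab 1's expected payoff for each action, taking the expectation over Lab 2's type.
E[Race] = 1/5·(11) + 7/10·(9) + 1/10·(9) = 47/5
E[Collaborate] = 1/5·(10) + 7/10·(12) + 1/10·(12) = 58/5
Best response: Collaborate (58/5 is the largest).

Collaborate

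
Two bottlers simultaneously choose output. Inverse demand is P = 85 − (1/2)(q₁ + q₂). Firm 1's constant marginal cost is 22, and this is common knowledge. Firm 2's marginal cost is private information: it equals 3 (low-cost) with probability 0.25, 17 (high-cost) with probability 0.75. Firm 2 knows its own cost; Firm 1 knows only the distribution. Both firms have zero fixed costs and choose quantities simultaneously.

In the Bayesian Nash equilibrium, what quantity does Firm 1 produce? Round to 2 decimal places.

36.33

Type-c best response for Firm 2: q₂(c) = (85 − c) − q₁/2.
Firm 1 maximizes expected profit; its first-order condition is 85 − q₁ − (1/2)E[q₂] − 22 = 0.
Substituting E[q₂] and solving: E[c₂] = 13.5, so q₁ = (85 − 2·22 + 13.5)/(3/2) = 36.3333.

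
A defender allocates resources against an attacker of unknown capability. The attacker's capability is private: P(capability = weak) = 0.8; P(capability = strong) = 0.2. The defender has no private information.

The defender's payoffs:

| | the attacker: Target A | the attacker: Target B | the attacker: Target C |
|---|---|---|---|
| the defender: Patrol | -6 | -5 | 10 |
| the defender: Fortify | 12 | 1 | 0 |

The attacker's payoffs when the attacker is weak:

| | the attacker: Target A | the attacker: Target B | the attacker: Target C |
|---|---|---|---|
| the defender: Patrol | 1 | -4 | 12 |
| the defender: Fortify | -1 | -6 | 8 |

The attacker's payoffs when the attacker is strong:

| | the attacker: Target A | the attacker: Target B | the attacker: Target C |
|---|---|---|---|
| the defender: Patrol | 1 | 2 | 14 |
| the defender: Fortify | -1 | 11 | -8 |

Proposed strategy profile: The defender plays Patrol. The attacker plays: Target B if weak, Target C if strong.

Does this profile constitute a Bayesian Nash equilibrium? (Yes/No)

No

The defender plays Patrol: E[Patrol] = 0.8·(-5) + 0.2·(10) = -2; E[Fortify] = 0.8. Not best-responding. ✗
The attacker (capability weak), facing Patrol: Target A gives 1, Target B gives -4, Target C gives 12. Proposed Target B is not best — profitable deviation exists. ✗
The attacker (capability strong), facing Patrol: Target A gives 1, Target B gives 2, Target C gives 14. Proposed Target C is best. ✓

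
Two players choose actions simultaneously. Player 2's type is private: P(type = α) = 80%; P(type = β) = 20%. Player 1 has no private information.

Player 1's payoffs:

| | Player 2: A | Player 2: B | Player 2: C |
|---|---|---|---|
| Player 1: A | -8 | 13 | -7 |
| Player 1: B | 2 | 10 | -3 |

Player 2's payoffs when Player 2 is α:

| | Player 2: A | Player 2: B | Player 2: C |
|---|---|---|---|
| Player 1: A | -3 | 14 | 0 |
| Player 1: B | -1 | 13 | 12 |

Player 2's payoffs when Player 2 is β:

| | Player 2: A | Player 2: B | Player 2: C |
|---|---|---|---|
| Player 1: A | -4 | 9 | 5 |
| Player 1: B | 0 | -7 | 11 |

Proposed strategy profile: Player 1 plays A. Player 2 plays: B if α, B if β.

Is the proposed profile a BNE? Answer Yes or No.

Player 1 plays A: E[A] = 0.8·(13) + 0.2·(13) = 13; E[B] = 10. Best-responding. ✓
Player 2 (type α), facing A: A gives -3, B gives 14, C gives 0. Proposed B is best. ✓
Player 2 (type β), facing A: A gives -4, B gives 9, C gives 5. Proposed B is best. ✓

Yes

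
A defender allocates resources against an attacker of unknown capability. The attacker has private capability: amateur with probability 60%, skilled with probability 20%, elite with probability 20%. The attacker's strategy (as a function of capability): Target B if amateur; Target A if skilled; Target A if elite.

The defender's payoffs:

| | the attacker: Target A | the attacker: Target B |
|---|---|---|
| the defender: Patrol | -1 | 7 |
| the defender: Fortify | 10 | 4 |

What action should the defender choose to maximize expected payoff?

E[Patrol] = 0.6·(7) + 0.2·(-1) + 0.2·(-1) = 3.8
E[Fortify] = 0.6·(4) + 0.2·(10) + 0.2·(10) = 6.4
Best response: Fortify (6.4 is the largest).

Fortify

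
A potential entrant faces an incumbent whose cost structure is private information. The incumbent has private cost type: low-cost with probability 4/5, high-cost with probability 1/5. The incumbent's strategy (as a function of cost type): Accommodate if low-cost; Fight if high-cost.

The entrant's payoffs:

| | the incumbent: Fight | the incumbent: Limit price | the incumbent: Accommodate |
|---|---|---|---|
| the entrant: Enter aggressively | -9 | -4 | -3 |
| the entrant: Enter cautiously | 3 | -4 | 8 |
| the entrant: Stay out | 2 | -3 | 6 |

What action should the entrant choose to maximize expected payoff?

Compute the entrant's expected payoff for each action, taking the expectation over the incumbent's type.
E[Enter aggressively] = 4/5·(-3) + 1/5·(-9) = -21/5
E[Enter cautiously] = 4/5·(8) + 1/5·(3) = 7
E[Stay out] = 4/5·(6) + 1/5·(2) = 26/5
Best response: Enter cautiously (7 is the largest).

Enter cautiously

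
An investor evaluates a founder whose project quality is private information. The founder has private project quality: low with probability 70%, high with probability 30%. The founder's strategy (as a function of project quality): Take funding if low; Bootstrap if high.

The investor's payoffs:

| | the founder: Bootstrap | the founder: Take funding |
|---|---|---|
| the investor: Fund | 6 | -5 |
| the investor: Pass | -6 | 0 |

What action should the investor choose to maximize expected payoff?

Compute the investor's expected payoff for each action, taking the expectation over the founder's type.
E[Fund] = 0.7·(-5) + 0.3·(6) = -1.7
E[Pass] = 0.7·(0) + 0.3·(-6) = -1.8
Best response: Fund (-1.7 is the largest).

Fund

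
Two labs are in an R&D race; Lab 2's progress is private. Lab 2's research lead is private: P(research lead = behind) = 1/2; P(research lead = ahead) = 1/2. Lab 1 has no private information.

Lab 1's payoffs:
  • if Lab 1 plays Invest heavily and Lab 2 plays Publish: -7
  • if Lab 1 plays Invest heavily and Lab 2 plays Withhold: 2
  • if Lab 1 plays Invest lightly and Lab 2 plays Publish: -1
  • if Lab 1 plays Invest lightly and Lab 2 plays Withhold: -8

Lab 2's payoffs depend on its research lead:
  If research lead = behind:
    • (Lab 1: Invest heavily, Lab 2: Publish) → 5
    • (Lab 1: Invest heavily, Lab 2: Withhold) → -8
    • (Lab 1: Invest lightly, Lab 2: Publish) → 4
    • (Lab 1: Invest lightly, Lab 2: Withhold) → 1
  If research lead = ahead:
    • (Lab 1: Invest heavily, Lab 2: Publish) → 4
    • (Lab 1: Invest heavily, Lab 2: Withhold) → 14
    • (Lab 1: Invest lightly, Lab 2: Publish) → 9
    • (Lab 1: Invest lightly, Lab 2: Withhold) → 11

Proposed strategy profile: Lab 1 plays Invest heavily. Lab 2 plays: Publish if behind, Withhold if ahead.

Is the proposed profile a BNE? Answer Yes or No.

Lab 1 plays Invest heavily: E[Invest heavily] = 1/2·(-7) + 1/2·(2) = -5/2; E[Invest lightly] = -9/2. Best-responding. ✓
Lab 2 (research lead behind), facing Invest heavily: Publish gives 5, Withhold gives -8. Proposed Publish is best. ✓
Lab 2 (research lead ahead), facing Invest heavily: Publish gives 4, Withhold gives 14. Proposed Withhold is best. ✓

Yes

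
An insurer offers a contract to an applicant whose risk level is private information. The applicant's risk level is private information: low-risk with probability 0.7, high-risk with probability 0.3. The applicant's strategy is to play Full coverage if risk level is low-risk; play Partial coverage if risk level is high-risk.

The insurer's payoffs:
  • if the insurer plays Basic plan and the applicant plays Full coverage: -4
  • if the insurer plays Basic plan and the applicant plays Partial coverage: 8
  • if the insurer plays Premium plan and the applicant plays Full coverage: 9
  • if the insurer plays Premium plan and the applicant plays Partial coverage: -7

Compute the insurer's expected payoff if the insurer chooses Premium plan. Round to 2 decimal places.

4.20

Take the expectation over the applicant's risk level, weighting each type's action by its prior probability.
E[Premium plan] = 0.7·9 + 0.3·(-7) = 6.3 + (-2.1) = 4.2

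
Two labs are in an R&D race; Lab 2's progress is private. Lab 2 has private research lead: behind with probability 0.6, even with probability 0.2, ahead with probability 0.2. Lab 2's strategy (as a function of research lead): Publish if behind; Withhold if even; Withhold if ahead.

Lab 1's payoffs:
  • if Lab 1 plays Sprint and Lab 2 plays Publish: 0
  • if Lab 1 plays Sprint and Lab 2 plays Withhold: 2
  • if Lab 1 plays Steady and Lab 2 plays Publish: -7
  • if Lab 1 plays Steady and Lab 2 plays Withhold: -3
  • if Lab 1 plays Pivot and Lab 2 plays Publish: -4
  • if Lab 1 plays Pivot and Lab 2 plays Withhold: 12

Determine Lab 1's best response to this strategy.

Compute Lab 1's expected payoff for each action, taking the expectation over Lab 2's type.
E[Sprint] = 0.6·(0) + 0.2·(2) + 0.2·(2) = 0.8
E[Steady] = 0.6·(-7) + 0.2·(-3) + 0.2·(-3) = -5.4
E[Pivot] = 0.6·(-4) + 0.2·(12) + 0.2·(12) = 2.4
Best response: Pivot (2.4 is the largest).

Pivot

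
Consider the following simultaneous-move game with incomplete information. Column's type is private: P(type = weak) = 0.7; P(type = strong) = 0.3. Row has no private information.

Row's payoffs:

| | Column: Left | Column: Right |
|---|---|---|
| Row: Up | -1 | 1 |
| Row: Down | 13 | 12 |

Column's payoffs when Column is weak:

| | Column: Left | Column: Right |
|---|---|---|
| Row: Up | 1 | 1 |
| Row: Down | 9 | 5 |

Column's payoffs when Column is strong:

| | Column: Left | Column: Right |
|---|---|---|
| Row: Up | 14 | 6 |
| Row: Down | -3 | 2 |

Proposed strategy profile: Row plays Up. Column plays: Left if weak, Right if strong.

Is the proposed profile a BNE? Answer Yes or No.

No

Row plays Up: E[Up] = 0.7·(-1) + 0.3·(1) = -0.4; E[Down] = 12.7. Not best-responding. ✗
Column (type weak), facing Up: Left gives 1, Right gives 1. Proposed Left is best. ✓
Column (type strong), facing Up: Left gives 14, Right gives 6. Proposed Right is not best — profitable deviation exists. ✗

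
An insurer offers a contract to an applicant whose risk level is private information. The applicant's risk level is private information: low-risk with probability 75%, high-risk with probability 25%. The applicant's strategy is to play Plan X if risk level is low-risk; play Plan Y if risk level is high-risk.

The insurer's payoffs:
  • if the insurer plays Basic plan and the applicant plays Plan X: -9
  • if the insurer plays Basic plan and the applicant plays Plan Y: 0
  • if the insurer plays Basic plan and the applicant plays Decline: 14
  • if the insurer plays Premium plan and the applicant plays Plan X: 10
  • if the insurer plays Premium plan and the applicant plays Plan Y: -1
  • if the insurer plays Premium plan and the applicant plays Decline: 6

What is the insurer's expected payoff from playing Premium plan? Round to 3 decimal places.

7.250

Take the expectation over the applicant's risk level, weighting each type's action by its prior probability.
E[Premium plan] = 0.75·10 + 0.25·(-1) = 7.5 + (-0.25) = 7.25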